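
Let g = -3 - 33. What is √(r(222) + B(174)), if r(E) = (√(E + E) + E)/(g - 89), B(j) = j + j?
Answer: √(216390 - 10*√111)/25 ≈ 18.603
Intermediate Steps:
B(j) = 2*j
g = -36
r(E) = -E/125 - √2*√E/125 (r(E) = (√(E + E) + E)/(-36 - 89) = (√(2*E) + E)/(-125) = (√2*√E + E)*(-1/125) = (E + √2*√E)*(-1/125) = -E/125 - √2*√E/125)
√(r(222) + B(174)) = √((-1/125*222 - √2*√222/125) + 2*174) = √((-222/125 - 2*√111/125) + 348) = √(43278/125 - 2*√111/125)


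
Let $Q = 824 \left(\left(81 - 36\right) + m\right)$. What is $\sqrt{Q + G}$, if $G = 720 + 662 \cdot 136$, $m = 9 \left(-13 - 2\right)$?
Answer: $4 \sqrt{1037} \approx 128.81$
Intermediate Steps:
$m = -135$ ($m = 9 \left(-15\right) = -135$)
$G = 90752$ ($G = 720 + 90032 = 90752$)
$Q = -74160$ ($Q = 824 \left(\left(81 - 36\right) - 135\right) = 824 \left(45 - 135\right) = 824 \left(-90\right) = -74160$)
$\sqrt{Q + G} = \sqrt{-74160 + 90752} = \sqrt{16592} = 4 \sqrt{1037}$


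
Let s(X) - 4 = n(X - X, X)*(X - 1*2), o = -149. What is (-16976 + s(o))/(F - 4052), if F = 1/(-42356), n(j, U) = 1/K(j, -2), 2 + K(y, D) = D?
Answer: 717267093/171626513 ≈ 4.1792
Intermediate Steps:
K(y, D) = -2 + D
n(j, U) = -¼ (n(j, U) = 1/(-2 - 2) = 1/(-4) = -¼)
s(X) = 9/2 - X/4 (s(X) = 4 - (X - 1*2)/4 = 4 - (X - 2)/4 = 4 - (-2 + X)/4 = 4 + (½ - X/4) = 9/2 - X/4)
F = -1/42356 ≈ -2.3609e-5
(-16976 + s(o))/(F - 4052) = (-16976 + (9/2 - ¼*(-149)))/(-1/42356 - 4052) = (-16976 + (9/2 + 149/4))/(-171626513/42356) = (-16976 + 167/4)*(-42356/171626513) = -67737/4*(-42356/171626513) = 717267093/171626513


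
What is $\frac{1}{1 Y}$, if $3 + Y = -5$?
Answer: $- \frac{1}{8} \approx -0.125$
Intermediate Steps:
$Y = -8$ ($Y = -3 - 5 = -8$)
$\frac{1}{1 Y} = \frac{1}{1 \left(-8\right)} = \frac{1}{-8} = - \frac{1}{8}$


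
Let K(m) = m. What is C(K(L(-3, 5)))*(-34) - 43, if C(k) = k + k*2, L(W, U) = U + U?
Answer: -1063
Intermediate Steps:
L(W, U) = 2*U
C(k) = 3*k (C(k) = k + 2*k = 3*k)
C(K(L(-3, 5)))*(-34) - 43 = (3*(2*5))*(-34) - 43 = (3*10)*(-34) - 43 = 30*(-34) - 43 = -1020 - 43 = -1063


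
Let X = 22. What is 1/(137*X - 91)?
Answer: 1/2923 ≈ 0.00034211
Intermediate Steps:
1/(137*X - 91) = 1/(137*22 - 91) = 1/(3014 - 91) = 1/2923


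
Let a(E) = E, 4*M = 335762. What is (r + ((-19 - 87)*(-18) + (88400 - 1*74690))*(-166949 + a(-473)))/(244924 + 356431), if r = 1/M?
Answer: -438974700909274/100956078755 ≈ -4348.2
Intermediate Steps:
M = 167881/2 (M = (¼)*335762 = 167881/2 ≈ 83941.)
r = 2/167881 (r = 1/(167881/2) = 2/167881 ≈ 1.1913e-5)
(r + ((-19 - 87)*(-18) + (88400 - 1*74690))*(-166949 + a(-473)))/(244924 + 356431) = (2/167881 + ((-19 - 87)*(-18) + (88400 - 1*74690))*(-166949 - 473))/(244924 + 356431) = (2/167881 + (-106*(-18) + (88400 - 74690))*(-167422))/601355 = (2/167881 + (1908 + 13710)*(-167422))*(1/601355) = (2/167881 + 15618*(-167422))*(1/601355) = (2/167881 - 2614796796)*(1/601355) = -438974700909274/167881*1/601355 = -438974700909274/100956078755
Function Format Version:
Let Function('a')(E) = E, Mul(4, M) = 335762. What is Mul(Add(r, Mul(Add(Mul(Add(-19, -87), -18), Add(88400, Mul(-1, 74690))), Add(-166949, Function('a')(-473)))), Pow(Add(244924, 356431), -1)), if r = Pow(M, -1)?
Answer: Rational(-438974700909274, 100956078755) ≈ -4348.2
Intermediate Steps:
M = Rational(167881, 2) (M = Mul(Rational(1, 4), 335762) = Rational(167881, 2) ≈ 83941.)
r = Rational(2, 167881) (r = Pow(Rational(167881, 2), -1) = Rational(2, 167881) ≈ 1.1913e-5)
Mul(Add(r, Mul(Add(Mul(Add(-19, -87), -18), Add(88400, Mul(-1, 74690))), Add(-166949, Function('a')(-473)))), Pow(Add(244924, 356431), -1)) = Mul(Add(Rational(2, 167881), Mul(Add(Mul(Add(-19, -87), -18), Add(88400, Mul(-1, 74690))), Add(-166949, -473))), Pow(Add(244924, 356431), -1)) = Mul(Add(Rational(2, 167881), Mul(Add(Mul(-106, -18), Add(88400, -74690)), -167422)), Pow(601355, -1)) = Mul(Add(Rational(2, 167881), Mul(Add(1908, 13710), -167422)), Rational(1, 601355)) = Mul(Add(Rational(2, 167881), Mul(15618, -167422)), Rational(1, 601355)) = Mul(Add(Rational(2, 167881), -2614796796), Rational(1, 601355)) = Mul(Rational(-438974700909274, 167881), Rational(1, 601355)) = Rational(-438974700909274, 100956078755)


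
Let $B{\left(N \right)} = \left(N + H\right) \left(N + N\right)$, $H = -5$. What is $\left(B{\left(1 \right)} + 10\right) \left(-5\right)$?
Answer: $-10$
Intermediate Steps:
$B{\left(N \right)} = 2 N \left(-5 + N\right)$ ($B{\left(N \right)} = \left(N - 5\right) \left(N + N\right) = \left(-5 + N\right) 2 N = 2 N \left(-5 + N\right)$)
$\left(B{\left(1 \right)} + 10\right) \left(-5\right) = \left(2 \cdot 1 \left(-5 + 1\right) + 10\right) \left(-5\right) = \left(2 \cdot 1 \left(-4\right) + 10\right) \left(-5\right) = \left(-8 + 10\right) \left(-5\right) = 2 \left(-5\right) = -10$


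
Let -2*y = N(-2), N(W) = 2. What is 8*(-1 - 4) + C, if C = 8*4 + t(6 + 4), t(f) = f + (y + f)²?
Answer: 83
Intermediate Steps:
y = -1 (y = -½*2 = -1)
t(f) = f + (-1 + f)²
C = 123 (C = 8*4 + ((6 + 4) + (-1 + (6 + 4))²) = 32 + (10 + (-1 + 10)²) = 32 + (10 + 9²) = 32 + (10 + 81) = 32 + 91 = 123)
8*(-1 - 4) + C = 8*(-1 - 4) + 123 = 8*(-5) + 123 = -40 + 123 = 83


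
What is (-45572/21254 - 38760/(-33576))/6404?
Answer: -14715009/95209375892 ≈ -0.00015455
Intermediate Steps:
(-45572/21254 - 38760/(-33576))/6404 = (-45572*1/21254 - 38760*(-1/33576))*(1/6404) = (-22786/10627 + 1615/1399)*(1/6404) = -14715009/14867173*1/6404 = -14715009/95209375892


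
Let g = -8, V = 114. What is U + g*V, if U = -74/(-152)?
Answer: -69275/76 ≈ -911.51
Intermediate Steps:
U = 37/76 (U = -74*(-1/152) = 37/76 ≈ 0.48684)
U + g*V = 37/76 - 8*114 = 37/76 - 912 = -69275/76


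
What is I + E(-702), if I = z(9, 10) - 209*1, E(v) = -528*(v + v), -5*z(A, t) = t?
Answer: 741101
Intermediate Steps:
z(A, t) = -t/5
E(v) = -1056*v
I = -211 (I = -⅕*10 - 209*1 = -2 - 209 = -211)
I + E(-702) = -211 - 1056*(-702) = -211 + 741312 = 741101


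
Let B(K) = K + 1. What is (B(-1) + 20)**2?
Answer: 400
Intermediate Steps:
B(K) = 1 + K
(B(-1) + 20)**2 = ((1 - 1) + 20)**2 = (0 + 20)**2 = 20**2 = 400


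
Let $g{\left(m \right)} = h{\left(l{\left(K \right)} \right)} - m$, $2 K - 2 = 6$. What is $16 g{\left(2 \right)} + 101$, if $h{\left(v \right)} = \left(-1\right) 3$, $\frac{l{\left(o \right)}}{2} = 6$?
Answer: $21$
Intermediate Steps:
$K = 4$ ($K = 1 + \frac{1}{2} \cdot 6 = 1 + 3 = 4$)
$l{\left(o \right)} = 12$ ($l{\left(o \right)} = 2 \cdot 6 = 12$)
$h{\left(v \right)} = -3$
$g{\left(m \right)} = -3 - m$
$16 g{\left(2 \right)} + 101 = 16 \left(-3 - 2\right) + 101 = 16 \left(-5\right) + 101 = -80 + 101 = 21$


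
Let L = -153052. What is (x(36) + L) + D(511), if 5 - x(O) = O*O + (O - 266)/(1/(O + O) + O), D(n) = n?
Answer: -398869816/2593 ≈ -1.5383e+5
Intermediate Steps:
x(O) = 5 - O**2 - (-266 + O)/(O + 1/(2*O)) (x(O) = 5 - (O*O + (O - 266)/(1/(O + O) + O)) = 5 - (O**2 + (-266 + O)/(1/(2*O) + O)) = 5 - (O**2 + (-266 + O)/(O + 1/(2*O))) = 5 + (-O**2 - (-266 + O)/(O + 1/(2*O))) = 5 - O**2 - (-266 + O)/(O + 1/(2*O)))
(x(36) + L) + D(511) = ((5 - 2*36**4 + 7*36**2 + 532*36)/(1 + 2*36**2) - 153052) + 511 = ((5 - 2*1679616 + 7*1296 + 19152)/(1 + 2*1296) - 153052) + 511 = ((5 - 3359232 + 9072 + 19152)/(1 + 2592) - 153052) + 511 = (-3331003/2593 - 153052) + 511 = -400194839/2593 + 511 = -398869816/2593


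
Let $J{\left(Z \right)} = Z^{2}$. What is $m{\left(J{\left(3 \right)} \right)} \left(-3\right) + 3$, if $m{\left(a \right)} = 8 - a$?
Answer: $6$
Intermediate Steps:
$m{\left(J{\left(3 \right)} \right)} \left(-3\right) + 3 = \left(8 - 3^{2}\right) \left(-3\right) + 3 = \left(8 - 9\right) \left(-3\right) + 3 = \left(-1\right) \left(-3\right) + 3 = 3 + 3 = 6$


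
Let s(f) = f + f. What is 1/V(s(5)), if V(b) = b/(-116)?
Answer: -58/5 ≈ -11.600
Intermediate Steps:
s(f) = 2*f
V(b) = -b/116 (V(b) = b*(-1/116) = -b/116)
1/V(s(5)) = 1/(-5/58) = -58/5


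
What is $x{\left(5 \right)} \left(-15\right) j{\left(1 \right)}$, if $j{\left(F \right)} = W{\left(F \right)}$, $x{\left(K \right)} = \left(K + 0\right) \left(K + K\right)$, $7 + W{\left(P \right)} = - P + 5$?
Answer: $2250$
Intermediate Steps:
$W{\left(P \right)} = -2 - P$ ($W{\left(P \right)} = -7 - \left(-5 + P\right) = -2 - P$)
$x{\left(K \right)} = 2 K^{2}$ ($x{\left(K \right)} = K 2 K = 2 K^{2}$)
$j{\left(F \right)} = -2 - F$
$x{\left(5 \right)} \left(-15\right) j{\left(1 \right)} = 2 \cdot 5^{2} \left(-15\right) \left(-2 - 1\right) = 2 \cdot 25 \left(-15\right) \left(-2 - 1\right) = 50 \left(-15\right) \left(-3\right) = \left(-750\right) \left(-3\right) = 2250$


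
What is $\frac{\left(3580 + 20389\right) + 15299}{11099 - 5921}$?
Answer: $\frac{19634}{2589} \approx 7.5836$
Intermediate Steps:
$\frac{\left(3580 + 20389\right) + 15299}{11099 - 5921} = \frac{23969 + 15299}{5178} = 39268 \cdot \frac{1}{5178} = \frac{19634}{2589}$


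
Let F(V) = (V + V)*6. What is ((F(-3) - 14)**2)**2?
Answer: 6250000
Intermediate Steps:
F(V) = 12*V (F(V) = (2*V)*6 = 12*V)
((F(-3) - 14)**2)**2 = ((12*(-3) - 14)**2)**2 = ((-36 - 14)**2)**2 = ((-50)**2)**2 = 2500**2 = 6250000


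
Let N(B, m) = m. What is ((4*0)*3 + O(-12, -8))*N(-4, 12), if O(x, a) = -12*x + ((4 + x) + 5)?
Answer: 1692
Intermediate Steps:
O(x, a) = 9 - 11*x (O(x, a) = -12*x + (9 + x) = 9 - 11*x)
((4*0)*3 + O(-12, -8))*N(-4, 12) = ((4*0)*3 + (9 - 11*(-12)))*12 = (0*3 + (9 + 132))*12 = (0 + 141)*12 = 141*12 = 1692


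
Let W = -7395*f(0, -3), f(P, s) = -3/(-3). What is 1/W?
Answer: -1/7395 ≈ -0.00013523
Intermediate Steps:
f(P, s) = 1 (f(P, s) = -3*(-1/3) = 1)
W = -7395 (W = -7395*1 = -7395)
1/W = 1/(-7395) = -1/7395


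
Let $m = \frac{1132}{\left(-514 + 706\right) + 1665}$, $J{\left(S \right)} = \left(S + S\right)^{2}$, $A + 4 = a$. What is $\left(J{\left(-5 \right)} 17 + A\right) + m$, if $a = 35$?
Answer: $\frac{3215599}{1857} \approx 1731.6$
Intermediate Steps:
$A = 31$ ($A = -4 + 35 = 31$)
$J{\left(S \right)} = 4 S^{2}$ ($J{\left(S \right)} = \left(2 S\right)^{2} = 4 S^{2}$)
$m = \frac{1132}{1857}$ ($m = \frac{1132}{192 + 1665} = \frac{1132}{1857} \approx 0.60959$)
$\left(J{\left(-5 \right)} 17 + A\right) + m = \left(4 \left(-5\right)^{2} \cdot 17 + 31\right) + \frac{1132}{1857} = \left(4 \cdot 25 \cdot 17 + 31\right) + \frac{1132}{1857} = \left(100 \cdot 17 + 31\right) + \frac{1132}{1857} = \left(1700 + 31\right) + \frac{1132}{1857} = 1731 + \frac{1132}{1857} = \frac{3215599}{1857}$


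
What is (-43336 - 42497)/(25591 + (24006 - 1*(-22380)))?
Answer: -85833/71977 ≈ -1.1925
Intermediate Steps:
(-43336 - 42497)/(25591 + (24006 - 1*(-22380))) = -85833/(25591 + (24006 + 22380)) = -85833/(25591 + 46386) = -85833/71977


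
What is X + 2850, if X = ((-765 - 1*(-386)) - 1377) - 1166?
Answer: -72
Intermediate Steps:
X = -2922 (X = ((-765 + 386) - 1377) - 1166 = (-379 - 1377) - 1166 = -1756 - 1166 = -2922)
X + 2850 = -2922 + 2850 = -72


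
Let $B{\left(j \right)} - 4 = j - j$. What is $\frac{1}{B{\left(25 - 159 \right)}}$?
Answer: $\frac{1}{4} \approx 0.25$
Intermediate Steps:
$B{\left(j \right)} = 4$ ($B{\left(j \right)} = 4 + \left(j - j\right) = 4 + 0 = 4$)
$\frac{1}{B{\left(25 - 159 \right)}} = \frac{1}{4}$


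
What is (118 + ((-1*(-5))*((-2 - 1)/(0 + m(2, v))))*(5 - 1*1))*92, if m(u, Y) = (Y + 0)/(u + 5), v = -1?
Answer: 49496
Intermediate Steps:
m(u, Y) = Y/(5 + u)
(118 + ((-1*(-5))*((-2 - 1)/(0 + m(2, v))))*(5 - 1*1))*92 = (118 + ((-1*(-5))*((-2 - 1)/(0 - 1/(5 + 2))))*(5 - 1*1))*92 = (118 + (5*(-3/(0 - 1/7)))*(5 - 1))*92 = (118 + (5*(-3/(0 - 1*⅐)))*4)*92 = (118 + (5*(-3/(0 - ⅐)))*4)*92 = (118 + (5*(-3/(-⅐)))*4)*92 = (118 + (5*(-3*(-7)))*4)*92 = (118 + (5*21)*4)*92 = (118 + 105*4)*92 = (118 + 420)*92 = 538*92 = 49496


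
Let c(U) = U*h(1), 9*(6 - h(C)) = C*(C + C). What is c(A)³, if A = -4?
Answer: -8998912/729 ≈ -12344.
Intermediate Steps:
h(C) = 6 - 2*C²/9 (h(C) = 6 - C*(C + C)/9 = 6 - C*2*C/9 = 6 - 2*C²/9)
c(U) = 52*U/9 (c(U) = U*(6 - 2/9*1²) = U*(6 - 2/9*1) = U*(6 - 2/9) = U*(52/9) = 52*U/9)
c(A)³ = ((52/9)*(-4))³ = (-208/9)³ = -8998912/729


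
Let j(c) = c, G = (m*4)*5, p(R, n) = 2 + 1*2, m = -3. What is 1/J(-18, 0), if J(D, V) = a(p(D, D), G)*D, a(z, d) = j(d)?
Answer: 1/1080 ≈ 0.00092593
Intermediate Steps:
p(R, n) = 4 (p(R, n) = 2 + 2 = 4)
G = -60 (G = -3*4*5 = -12*5 = -60)
a(z, d) = d
J(D, V) = -60*D
1/J(-18, 0) = 1/(-60*(-18)) = 1/1080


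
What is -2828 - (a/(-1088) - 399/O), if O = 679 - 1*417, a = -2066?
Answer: -201561387/71264 ≈ -2828.4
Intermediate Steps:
O = 262 (O = 679 - 417 = 262)
-2828 - (a/(-1088) - 399/O) = -2828 - (-2066/(-1088) - 399/262) = -2828 - (-2066*(-1/1088) - 399*1/262) = -2828 - (1033/544 - 399/262) = -2828 - 1*26795/71264 = -2828 - 26795/71264 = -201561387/71264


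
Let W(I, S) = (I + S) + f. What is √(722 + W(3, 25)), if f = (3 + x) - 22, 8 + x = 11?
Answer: √734 ≈ 27.092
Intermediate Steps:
x = 3 (x = -8 + 11 = 3)
f = -16 (f = (3 + 3) - 22 = 6 - 22 = -16)
W(I, S) = -16 + I + S (W(I, S) = (I + S) - 16 = -16 + I + S)
√(722 + W(3, 25)) = √(722 + (-16 + 3 + 25)) = √(722 + 12) = √734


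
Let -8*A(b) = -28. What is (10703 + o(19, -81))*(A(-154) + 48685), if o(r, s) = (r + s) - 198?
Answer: 1016908011/2 ≈ 5.0845e+8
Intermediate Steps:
A(b) = 7/2 (A(b) = -⅛*(-28) = 7/2)
o(r, s) = -198 + r + s
(10703 + o(19, -81))*(A(-154) + 48685) = (10703 + (-198 + 19 - 81))*(7/2 + 48685) = (10703 - 260)*(97377/2) = 10443*(97377/2) = 1016908011/2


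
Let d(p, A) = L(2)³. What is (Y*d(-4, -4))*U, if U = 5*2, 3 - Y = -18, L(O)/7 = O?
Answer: 576240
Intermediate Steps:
L(O) = 7*O
Y = 21 (Y = 3 - 1*(-18) = 3 + 18 = 21)
d(p, A) = 2744 (d(p, A) = (7*2)³ = 14³ = 2744)
U = 10
(Y*d(-4, -4))*U = (21*2744)*10 = 57624*10 = 576240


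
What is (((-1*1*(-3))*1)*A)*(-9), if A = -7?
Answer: 189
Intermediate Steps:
(((-1*1*(-3))*1)*A)*(-9) = (((-1*1*(-3))*1)*(-7))*(-9) = ((-1*(-3)*1)*(-7))*(-9) = ((3*1)*(-7))*(-9) = (3*(-7))*(-9) = -21*(-9) = 189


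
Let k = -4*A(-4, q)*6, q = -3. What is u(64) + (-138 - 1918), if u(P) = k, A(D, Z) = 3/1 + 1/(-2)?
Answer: -2116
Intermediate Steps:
A(D, Z) = 5/2 (A(D, Z) = 3*1 + 1*(-1/2) = 3 - 1/2 = 5/2)
k = -60 (k = -4*5/2*6 = -10*6 = -60)
u(P) = -60
u(64) + (-138 - 1918) = -60 + (-138 - 1918) = -60 - 2056 = -2116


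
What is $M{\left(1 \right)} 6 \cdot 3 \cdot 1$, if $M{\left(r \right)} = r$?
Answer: $18$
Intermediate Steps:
$M{\left(1 \right)} 6 \cdot 3 \cdot 1 = 1 \cdot 6 \cdot 3 \cdot 1 = 1 \cdot 18 \cdot 1 = 1 \cdot 18 = 18$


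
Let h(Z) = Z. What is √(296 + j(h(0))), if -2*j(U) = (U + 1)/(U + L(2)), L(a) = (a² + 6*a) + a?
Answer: √10655/6 ≈ 17.204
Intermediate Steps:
L(a) = a² + 7*a
j(U) = -(1 + U)/(2*(18 + U)) (j(U) = -(U + 1)/(2*(U + 2*(7 + 2))) = -(1 + U)/(2*(U + 2*9)) = -(1 + U)/(2*(U + 18)) = -(1 + U)/(2*(18 + U)))
√(296 + j(h(0))) = √(296 + (-1 - 1*0)/(2*(18 + 0))) = √(296 + (½)*(-1 + 0)/18) = √(296 + (½)*(1/18)*(-1)) = √(296 - 1/36) = √(10655/36) = √10655/6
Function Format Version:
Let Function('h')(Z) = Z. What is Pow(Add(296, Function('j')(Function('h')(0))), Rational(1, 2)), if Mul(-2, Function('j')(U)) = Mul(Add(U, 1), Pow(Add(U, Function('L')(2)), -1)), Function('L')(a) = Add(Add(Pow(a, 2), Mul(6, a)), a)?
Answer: Mul(Rational(1, 6), Pow(10655, Rational(1, 2))) ≈ 17.204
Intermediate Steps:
Function('L')(a) = Add(Pow(a, 2), Mul(7, a))
Function('j')(U) = Mul(Rational(-1, 2), Pow(Add(18, U), -1), Add(1, U)) (Function('j')(U) = Mul(Rational(-1, 2), Mul(Add(U, 1), Pow(Add(U, Mul(2, Add(7, 2))), -1))) = Mul(Rational(-1, 2), Mul(Add(1, U), Pow(Add(U, Mul(2, 9)), -1))) = Mul(Rational(-1, 2), Mul(Add(1, U), Pow(Add(U, 18), -1))) = Mul(Rational(-1, 2), Mul(Add(1, U), Pow(Add(18, U), -1))) = Mul(Rational(-1, 2), Mul(Pow(Add(18, U), -1), Add(1, U))) = Mul(Rational(-1, 2), Pow(Add(18, U), -1), Add(1, U)))
Pow(Add(296, Function('j')(Function('h')(0))), Rational(1, 2)) = Pow(Add(296, Mul(Rational(1, 2), Pow(Add(18, 0), -1), Add(-1, Mul(-1, 0)))), Rational(1, 2)) = Pow(Add(296, Mul(Rational(1, 2), Pow(18, -1), Add(-1, 0))), Rational(1, 2)) = Pow(Add(296, Mul(Rational(1, 2), Rational(1, 18), -1)), Rational(1, 2)) = Pow(Add(296, Rational(-1, 36)), Rational(1, 2)) = Pow(Rational(10655, 36), Rational(1, 2)) = Mul(Rational(1, 6), Pow(10655, Rational(1, 2)))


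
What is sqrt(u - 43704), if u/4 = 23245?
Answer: 2*sqrt(12319) ≈ 221.98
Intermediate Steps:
u = 92980 (u = 4*23245 = 92980)
sqrt(u - 43704) = sqrt(92980 - 43704) = sqrt(49276) = 2*sqrt(12319)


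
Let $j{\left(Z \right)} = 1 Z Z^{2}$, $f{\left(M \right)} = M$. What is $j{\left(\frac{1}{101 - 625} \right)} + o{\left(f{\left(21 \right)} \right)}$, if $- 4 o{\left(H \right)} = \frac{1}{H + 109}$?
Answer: $- \frac{17984793}{9352058560} \approx -0.0019231$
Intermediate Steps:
$j{\left(Z \right)} = Z^{3}$ ($j{\left(Z \right)} = Z Z^{2} = Z^{3}$)
$o{\left(H \right)} = - \frac{1}{4 \left(109 + H\right)}$ ($o{\left(H \right)} = - \frac{1}{4 \left(H + 109\right)} = - \frac{1}{4 \left(109 + H\right)}$)
$j{\left(\frac{1}{101 - 625} \right)} + o{\left(f{\left(21 \right)} \right)} = \left(\frac{1}{101 - 625}\right)^{3} - \frac{1}{436 + 4 \cdot 21} = \left(\frac{1}{-524}\right)^{3} - \frac{1}{436 + 84} = \left(- \frac{1}{524}\right)^{3} - \frac{1}{520} = - \frac{1}{143877824} - \frac{1}{520} = - \frac{17984793}{9352058560}$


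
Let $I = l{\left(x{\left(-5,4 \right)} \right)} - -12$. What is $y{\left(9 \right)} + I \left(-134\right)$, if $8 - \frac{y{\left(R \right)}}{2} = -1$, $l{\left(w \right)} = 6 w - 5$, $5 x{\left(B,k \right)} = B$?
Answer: $-116$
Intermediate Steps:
$x{\left(B,k \right)} = \frac{B}{5}$
$l{\left(w \right)} = -5 + 6 w$
$y{\left(R \right)} = 18$ ($y{\left(R \right)} = 16 - -2 = 16 + 2 = 18$)
$I = 1$ ($I = \left(-5 + 6 \cdot \frac{1}{5} \left(-5\right)\right) - -12 = \left(-5 + 6 \left(-1\right)\right) + 12 = \left(-5 - 6\right) + 12 = -11 + 12 = 1$)
$y{\left(9 \right)} + I \left(-134\right) = 18 + 1 \left(-134\right) = 18 - 134 = -116$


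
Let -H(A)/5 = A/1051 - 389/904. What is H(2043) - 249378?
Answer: -236942225477/950104 ≈ -2.4939e+5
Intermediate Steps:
H(A) = 1945/904 - 5*A/1051 (H(A) = -5*(A/1051 - 389/904) = -5*(-389/904 + A/1051) = 1945/904 - 5*A/1051)
H(2043) - 249378 = (1945/904 - 5/1051*2043) - 249378 = (1945/904 - 10215/1051) - 249378 = -7190165/950104 - 249378 = -236942225477/950104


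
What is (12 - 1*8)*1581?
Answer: 6324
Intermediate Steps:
(12 - 1*8)*1581 = (12 - 8)*1581 = 4*1581 = 6324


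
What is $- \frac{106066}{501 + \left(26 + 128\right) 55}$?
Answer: $- \frac{106066}{8971} \approx -11.823$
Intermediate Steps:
$- \frac{106066}{501 + \left(26 + 128\right) 55} = - \frac{106066}{501 + 154 \cdot 55} = - \frac{106066}{501 + 8470} = - \frac{106066}{8971}$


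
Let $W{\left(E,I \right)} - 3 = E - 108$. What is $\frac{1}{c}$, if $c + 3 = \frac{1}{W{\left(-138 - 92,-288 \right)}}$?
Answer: $- \frac{335}{1006} \approx -0.333$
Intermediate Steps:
$W{\left(E,I \right)} = -105 + E$ ($W{\left(E,I \right)} = 3 + \left(E - 108\right) = 3 + \left(-108 + E\right) = -105 + E$)
$c = - \frac{1006}{335}$ ($c = -3 + \frac{1}{-105 - 230} = -3 + \frac{1}{-335} = -3 - \frac{1}{335} = - \frac{1006}{335} \approx -3.003$)
$\frac{1}{c} = \frac{1}{- \frac{1006}{335}} = - \frac{335}{1006}$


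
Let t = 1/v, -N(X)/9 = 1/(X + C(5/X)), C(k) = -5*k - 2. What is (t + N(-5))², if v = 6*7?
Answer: 9025/441 ≈ 20.465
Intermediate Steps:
C(k) = -2 - 5*k
v = 42
N(X) = -9/(-2 + X - 25/X) (N(X) = -9/(X + (-2 - 25/X)) = -9/(-2 + X - 25/X))
t = 1/42 ≈ 0.023810
(t + N(-5))² = (1/42 + 9*(-5)/(25 - 5*(2 - 1*(-5))))² = (1/42 + 9*(-5)/(25 - 5*(2 + 5)))² = (1/42 + 9*(-5)/(25 - 5*7))² = (1/42 + 9*(-5)/(25 - 35))² = (1/42 + 9*(-5)/(-10))² = (1/42 + 9*(-5)*(-⅒))² = (1/42 + 9/2)² = (95/21)² = 9025/441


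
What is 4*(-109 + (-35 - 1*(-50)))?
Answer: -376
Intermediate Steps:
4*(-109 + (-35 - 1*(-50))) = 4*(-109 + (-35 + 50)) = 4*(-109 + 15) = 4*(-94) = -376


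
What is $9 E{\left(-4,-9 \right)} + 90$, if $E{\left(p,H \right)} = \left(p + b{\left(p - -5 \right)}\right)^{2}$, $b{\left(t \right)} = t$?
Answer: $171$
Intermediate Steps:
$E{\left(p,H \right)} = \left(5 + 2 p\right)^{2}$ ($E{\left(p,H \right)} = \left(p + \left(p - -5\right)\right)^{2} = \left(p + \left(p + 5\right)\right)^{2} = \left(p + \left(5 + p\right)\right)^{2} = \left(5 + 2 p\right)^{2}$)
$9 E{\left(-4,-9 \right)} + 90 = 9 \left(5 + 2 \left(-4\right)\right)^{2} + 90 = 9 \left(5 - 8\right)^{2} + 90 = 9 \left(-3\right)^{2} + 90 = 9 \cdot 9 + 90 = 81 + 90 = 171$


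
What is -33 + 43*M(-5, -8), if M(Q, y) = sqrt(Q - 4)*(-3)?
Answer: -33 - 387*I ≈ -33.0 - 387.0*I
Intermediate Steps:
M(Q, y) = -3*sqrt(-4 + Q) (M(Q, y) = sqrt(-4 + Q)*(-3) = -3*sqrt(-4 + Q))
-33 + 43*M(-5, -8) = -33 + 43*(-3*sqrt(-4 - 5)) = -33 + 43*(-9*I) = -33 - 387*I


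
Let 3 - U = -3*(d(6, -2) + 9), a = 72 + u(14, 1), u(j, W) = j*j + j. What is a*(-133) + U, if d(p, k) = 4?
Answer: -37464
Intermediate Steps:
u(j, W) = j + j² (u(j, W) = j² + j = j + j²)
a = 282 (a = 72 + 14*(1 + 14) = 72 + 14*15 = 72 + 210 = 282)
U = 42 (U = 3 - (-3)*(4 + 9) = 3 - (-3)*13 = 3 - 1*(-39) = 3 + 39 = 42)
a*(-133) + U = 282*(-133) + 42 = -37506 + 42 = -37464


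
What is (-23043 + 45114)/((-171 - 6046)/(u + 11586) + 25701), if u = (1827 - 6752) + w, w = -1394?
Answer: 116247957/135360950 ≈ 0.85880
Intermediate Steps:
u = -6319 (u = (1827 - 6752) - 1394 = -4925 - 1394 = -6319)
(-23043 + 45114)/((-171 - 6046)/(u + 11586) + 25701) = (-23043 + 45114)/((-171 - 6046)/(-6319 + 11586) + 25701) = 22071/(-6217/5267 + 25701) = 22071/(135360950/5267) = 22071*(5267/135360950) = 116247957/135360950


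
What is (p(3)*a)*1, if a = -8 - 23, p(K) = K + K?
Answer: -186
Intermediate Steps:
p(K) = 2*K
a = -31
(p(3)*a)*1 = ((2*3)*(-31))*1 = (6*(-31))*1 = -186*1 = -186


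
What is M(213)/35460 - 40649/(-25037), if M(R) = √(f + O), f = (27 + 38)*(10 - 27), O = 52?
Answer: 40649/25037 + I*√13/3940 ≈ 1.6236 + 0.00091511*I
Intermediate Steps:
f = -1105 (f = 65*(-17) = -1105)
M(R) = 9*I*√13 (M(R) = √(-1105 + 52) = √(-1053) = 9*I*√13)
M(213)/35460 - 40649/(-25037) = (9*I*√13)/35460 - 40649/(-25037) = (9*I*√13)*(1/35460) - 40649*(-1/25037) = I*√13/3940 + 40649/25037 = 40649/25037 + I*√13/3940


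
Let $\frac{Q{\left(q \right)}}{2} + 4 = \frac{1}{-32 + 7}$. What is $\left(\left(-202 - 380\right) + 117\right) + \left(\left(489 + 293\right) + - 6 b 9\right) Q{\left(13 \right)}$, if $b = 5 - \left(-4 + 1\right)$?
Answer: $-3293$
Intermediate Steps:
$Q{\left(q \right)} = - \frac{202}{25}$ ($Q{\left(q \right)} = -8 + \frac{2}{-32 + 7} = -8 + \frac{2}{-25} = -8 + 2 \left(- \frac{1}{25}\right) = -8 - \frac{2}{25} = - \frac{202}{25}$)
$b = 8$ ($b = 5 - -3 = 5 + 3 = 8$)
$\left(\left(-202 - 380\right) + 117\right) + \left(\left(489 + 293\right) + - 6 b 9\right) Q{\left(13 \right)} = \left(\left(-202 - 380\right) + 117\right) + \left(\left(489 + 293\right) + \left(-6\right) 8 \cdot 9\right) \left(- \frac{202}{25}\right) = \left(-582 + 117\right) + \left(782 - 432\right) \left(- \frac{202}{25}\right) = -465 + \left(782 - 432\right) \left(- \frac{202}{25}\right) = -465 + 350 \left(- \frac{202}{25}\right) = -465 - 2828 = -3293$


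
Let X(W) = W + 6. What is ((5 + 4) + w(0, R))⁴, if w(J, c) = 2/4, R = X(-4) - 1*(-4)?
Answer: 130321/16 ≈ 8145.1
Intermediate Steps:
X(W) = 6 + W
R = 6 (R = (6 - 4) - 1*(-4) = 2 + 4 = 6)
w(J, c) = ½ (w(J, c) = 2*(¼) = ½)
((5 + 4) + w(0, R))⁴ = ((5 + 4) + ½)⁴ = (9 + ½)⁴ = (19/2)⁴ = 130321/16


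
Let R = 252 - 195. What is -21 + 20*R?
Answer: 1119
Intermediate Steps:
R = 57
-21 + 20*R = -21 + 20*57 = -21 + 1140 = 1119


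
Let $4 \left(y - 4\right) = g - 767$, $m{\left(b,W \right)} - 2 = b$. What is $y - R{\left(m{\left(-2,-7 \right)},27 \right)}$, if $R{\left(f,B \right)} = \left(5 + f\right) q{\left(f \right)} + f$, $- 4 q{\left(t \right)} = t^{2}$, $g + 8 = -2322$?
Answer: $- \frac{3081}{4} \approx -770.25$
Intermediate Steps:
$g = -2330$ ($g = -8 - 2322 = -2330$)
$q{\left(t \right)} = - \frac{t^{2}}{4}$
$m{\left(b,W \right)} = 2 + b$
$R{\left(f,B \right)} = f - \frac{f^{2} \left(5 + f\right)}{4}$ ($R{\left(f,B \right)} = \left(5 + f\right) \left(- \frac{f^{2}}{4}\right) + f = - \frac{f^{2} \left(5 + f\right)}{4} + f = f - \frac{f^{2} \left(5 + f\right)}{4}$)
$y = - \frac{3081}{4}$ ($y = 4 + \frac{-2330 - 767}{4} = 4 + \frac{1}{4} \left(-3097\right) = 4 - \frac{3097}{4} = - \frac{3081}{4} \approx -770.25$)
$y - R{\left(m{\left(-2,-7 \right)},27 \right)} = - \frac{3081}{4} - \frac{\left(2 - 2\right) \left(4 - \left(2 - 2\right)^{2} - 5 \left(2 - 2\right)\right)}{4} = - \frac{3081}{4} - \frac{1}{4} \cdot 0 \left(4 - 0^{2} - 0\right) = - \frac{3081}{4} - \frac{1}{4} \cdot 0 \left(4 - 0 + 0\right) = - \frac{3081}{4} - \frac{1}{4} \cdot 0 \left(4 + 0 + 0\right) = - \frac{3081}{4} - \frac{1}{4} \cdot 0 \cdot 4 = - \frac{3081}{4} - 0 = - \frac{3081}{4} + 0 = - \frac{3081}{4}$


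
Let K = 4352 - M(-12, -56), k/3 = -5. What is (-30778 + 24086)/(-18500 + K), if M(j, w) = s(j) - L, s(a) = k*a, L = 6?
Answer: 478/1023 ≈ 0.46725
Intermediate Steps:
k = -15 (k = 3*(-5) = -15)
s(a) = -15*a
M(j, w) = -6 - 15*j (M(j, w) = -15*j - 1*6 = -15*j - 6 = -6 - 15*j)
K = 4178 (K = 4352 - (-6 - 15*(-12)) = 4352 - (-6 + 180) = 4352 - 1*174 = 4352 - 174 = 4178)
(-30778 + 24086)/(-18500 + K) = (-30778 + 24086)/(-18500 + 4178) = -6692/(-14322) = -6692*(-1/14322) = 478/1023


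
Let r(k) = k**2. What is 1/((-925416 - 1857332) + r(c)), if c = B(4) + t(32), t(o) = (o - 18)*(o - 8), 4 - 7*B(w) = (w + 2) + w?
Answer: -49/130850936 ≈ -3.7447e-7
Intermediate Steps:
B(w) = 2/7 - 2*w/7 (B(w) = 4/7 - ((w + 2) + w)/7 = 4/7 - ((2 + w) + w)/7 = 4/7 - (2 + 2*w)/7 = 4/7 + (-2/7 - 2*w/7) = 2/7 - 2*w/7)
t(o) = (-18 + o)*(-8 + o)
c = 2346/7 (c = (2/7 - 2/7*4) + (144 + 32**2 - 26*32) = (2/7 - 8/7) + (144 + 1024 - 832) = -6/7 + 336 = 2346/7 ≈ 335.14)
1/((-925416 - 1857332) + r(c)) = 1/((-925416 - 1857332) + (2346/7)**2) = 1/(-2782748 + 5503716/49) = 1/(-130850936/49) = -49/130850936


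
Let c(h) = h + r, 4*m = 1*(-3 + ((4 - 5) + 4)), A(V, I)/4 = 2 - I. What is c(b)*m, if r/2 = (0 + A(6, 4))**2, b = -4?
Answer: 0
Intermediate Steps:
A(V, I) = 8 - 4*I (A(V, I) = 4*(2 - I) = 8 - 4*I)
r = 128 (r = 2*(0 + (8 - 4*4))**2 = 2*(0 + (8 - 16))**2 = 2*(0 - 8)**2 = 2*(-8)**2 = 2*64 = 128)
m = 0 (m = (1*(-3 + ((4 - 5) + 4)))/4 = (1*(-3 + (-1 + 4)))/4 = (1*(-3 + 3))/4 = (1*0)/4 = (1/4)*0 = 0)
c(h) = 128 + h (c(h) = h + 128 = 128 + h)
c(b)*m = (128 - 4)*0 = 124*0 = 0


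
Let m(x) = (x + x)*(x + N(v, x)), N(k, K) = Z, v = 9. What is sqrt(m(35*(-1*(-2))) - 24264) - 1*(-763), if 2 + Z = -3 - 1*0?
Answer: 763 + 2*I*sqrt(3791) ≈ 763.0 + 123.14*I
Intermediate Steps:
Z = -5 (Z = -2 + (-3 - 1*0) = -2 + (-3 + 0) = -2 - 3 = -5)
N(k, K) = -5
m(x) = 2*x*(-5 + x) (m(x) = (x + x)*(x - 5) = (2*x)*(-5 + x) = 2*x*(-5 + x))
sqrt(m(35*(-1*(-2))) - 24264) - 1*(-763) = sqrt(2*(35*(-1*(-2)))*(-5 + 35*(-1*(-2))) - 24264) - 1*(-763) = sqrt(2*(35*2)*(-5 + 35*2) - 24264) + 763 = sqrt(2*70*(-5 + 70) - 24264) + 763 = sqrt(2*70*65 - 24264) + 763 = sqrt(9100 - 24264) + 763 = sqrt(-15164) + 763 = 2*I*sqrt(3791) + 763 = 763 + 2*I*sqrt(3791)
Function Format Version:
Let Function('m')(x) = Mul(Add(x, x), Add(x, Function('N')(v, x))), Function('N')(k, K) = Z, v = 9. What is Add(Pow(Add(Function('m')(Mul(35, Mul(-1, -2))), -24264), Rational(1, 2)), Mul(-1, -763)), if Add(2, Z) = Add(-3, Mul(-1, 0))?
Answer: Add(763, Mul(2, I, Pow(3791, Rational(1, 2)))) ≈ Add(763.00, Mul(123.14, I))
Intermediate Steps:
Z = -5 (Z = Add(-2, Add(-3, Mul(-1, 0))) = Add(-2, Add(-3, 0)) = Add(-2, -3) = -5)
Function('N')(k, K) = -5
Function('m')(x) = Mul(2, x, Add(-5, x)) (Function('m')(x) = Mul(Add(x, x), Add(x, -5)) = Mul(Mul(2, x), Add(-5, x)) = Mul(2, x, Add(-5, x)))
Add(Pow(Add(Function('m')(Mul(35, Mul(-1, -2))), -24264), Rational(1, 2)), Mul(-1, -763)) = Add(Pow(Add(Mul(2, Mul(35, Mul(-1, -2)), Add(-5, Mul(35, Mul(-1, -2)))), -24264), Rational(1, 2)), Mul(-1, -763)) = Add(Pow(Add(Mul(2, Mul(35, 2), Add(-5, Mul(35, 2))), -24264), Rational(1, 2)), 763) = Add(Pow(Add(Mul(2, 70, Add(-5, 70)), -24264), Rational(1, 2)), 763) = Add(Pow(Add(Mul(2, 70, 65), -24264), Rational(1, 2)), 763) = Add(Pow(Add(9100, -24264), Rational(1, 2)), 763) = Add(Pow(-15164, Rational(1, 2)), 763) = Add(Mul(2, I, Pow(3791, Rational(1, 2))), 763) = Add(763, Mul(2, I, Pow(3791, Rational(1, 2))))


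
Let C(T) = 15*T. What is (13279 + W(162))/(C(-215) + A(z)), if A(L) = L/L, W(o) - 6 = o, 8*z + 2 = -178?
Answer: -13447/3224 ≈ -4.1709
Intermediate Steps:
z = -45/2 (z = -¼ + (⅛)*(-178) = -¼ - 89/4 = -45/2 ≈ -22.500)
W(o) = 6 + o
A(L) = 1
(13279 + W(162))/(C(-215) + A(z)) = (13279 + (6 + 162))/(15*(-215) + 1) = (13279 + 168)/(-3225 + 1) = 13447/(-3224) = 13447*(-1/3224) = -13447/3224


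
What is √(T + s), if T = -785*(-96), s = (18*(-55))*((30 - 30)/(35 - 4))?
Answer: 4*√4710 ≈ 274.52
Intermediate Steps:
s = 0 (s = -0/31 = -990*0 = 0)
T = 75360
√(T + s) = √(75360 + 0) = √75360 = 4*√4710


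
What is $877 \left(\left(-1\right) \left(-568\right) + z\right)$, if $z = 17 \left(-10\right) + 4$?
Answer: $352554$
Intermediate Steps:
$z = -166$ ($z = -170 + 4 = -166$)
$877 \left(\left(-1\right) \left(-568\right) + z\right) = 877 \left(\left(-1\right) \left(-568\right) - 166\right) = 877 \left(568 - 166\right) = 877 \cdot 402 = 352554$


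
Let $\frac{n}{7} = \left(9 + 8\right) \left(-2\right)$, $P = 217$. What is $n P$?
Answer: $-51646$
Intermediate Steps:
$n = -238$ ($n = 7 \left(9 + 8\right) \left(-2\right) = 7 \cdot 17 \left(-2\right) = 7 \left(-34\right) = -238$)
$n P = \left(-238\right) 217 = -51646$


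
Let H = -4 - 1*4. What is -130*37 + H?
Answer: -4818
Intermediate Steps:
H = -8 (H = -4 - 4 = -8)
-130*37 + H = -130*37 - 8 = -4810 - 8 = -4818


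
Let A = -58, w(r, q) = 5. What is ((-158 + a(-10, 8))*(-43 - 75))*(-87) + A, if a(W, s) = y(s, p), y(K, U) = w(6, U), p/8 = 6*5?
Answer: -1570756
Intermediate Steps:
p = 240 (p = 8*(6*5) = 8*30 = 240)
y(K, U) = 5
a(W, s) = 5
((-158 + a(-10, 8))*(-43 - 75))*(-87) + A = ((-158 + 5)*(-43 - 75))*(-87) - 58 = -153*(-118)*(-87) - 58 = 18054*(-87) - 58 = -1570698 - 58 = -1570756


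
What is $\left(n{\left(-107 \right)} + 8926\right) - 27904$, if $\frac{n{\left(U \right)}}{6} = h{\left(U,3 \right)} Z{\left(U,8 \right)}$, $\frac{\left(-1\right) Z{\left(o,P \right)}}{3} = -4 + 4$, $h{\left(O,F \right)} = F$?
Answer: $-18978$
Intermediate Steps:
$Z{\left(o,P \right)} = 0$ ($Z{\left(o,P \right)} = - 3 \left(-4 + 4\right) = \left(-3\right) 0 = 0$)
$n{\left(U \right)} = 0$ ($n{\left(U \right)} = 6 \cdot 3 \cdot 0 = 6 \cdot 0 = 0$)
$\left(n{\left(-107 \right)} + 8926\right) - 27904 = \left(0 + 8926\right) - 27904 = 8926 - 27904 = -18978$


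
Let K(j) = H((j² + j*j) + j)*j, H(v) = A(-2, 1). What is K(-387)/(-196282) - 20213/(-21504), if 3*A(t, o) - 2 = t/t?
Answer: 1987885057/2110424064 ≈ 0.94194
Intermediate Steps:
A(t, o) = 1 (A(t, o) = ⅔ + (t/t)/3 = ⅔ + (⅓)*1 = ⅔ + ⅓ = 1)
H(v) = 1
K(j) = j (K(j) = 1*j = j)
K(-387)/(-196282) - 20213/(-21504) = -387/(-196282) - 20213/(-21504) = -387*(-1/196282) - 20213*(-1/21504) = 387/196282 + 20213/21504 = 1987885057/2110424064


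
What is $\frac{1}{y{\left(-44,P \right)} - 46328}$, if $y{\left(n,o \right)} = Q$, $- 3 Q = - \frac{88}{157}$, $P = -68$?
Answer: $- \frac{471}{21820400} \approx -2.1585 \cdot 10^{-5}$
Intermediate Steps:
$Q = \frac{88}{471}$ ($Q = - \frac{\left(-88\right) \frac{1}{157}}{3} = \left(- \frac{1}{3}\right) \left(- \frac{88}{157}\right) = \frac{88}{471} \approx 0.18684$)
$y{\left(n,o \right)} = \frac{88}{471}$
$\frac{1}{y{\left(-44,P \right)} - 46328} = \frac{1}{\frac{88}{471} - 46328} = \frac{1}{- \frac{21820400}{471}} = - \frac{471}{21820400}$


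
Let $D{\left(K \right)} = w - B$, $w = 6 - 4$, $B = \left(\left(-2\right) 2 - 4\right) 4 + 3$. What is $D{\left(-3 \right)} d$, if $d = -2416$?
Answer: $-74896$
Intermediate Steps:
$B = -29$ ($B = \left(-4 - 4\right) 4 + 3 = \left(-8\right) 4 + 3 = -32 + 3 = -29$)
$w = 2$
$D{\left(K \right)} = 31$ ($D{\left(K \right)} = 2 - -29 = 2 + 29 = 31$)
$D{\left(-3 \right)} d = 31 \left(-2416\right) = -74896$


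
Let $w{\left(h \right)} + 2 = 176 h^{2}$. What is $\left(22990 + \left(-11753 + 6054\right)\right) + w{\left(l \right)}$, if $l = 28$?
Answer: $155273$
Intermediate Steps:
$w{\left(h \right)} = -2 + 176 h^{2}$
$\left(22990 + \left(-11753 + 6054\right)\right) + w{\left(l \right)} = \left(22990 + \left(-11753 + 6054\right)\right) - \left(2 - 176 \cdot 28^{2}\right) = \left(22990 - 5699\right) + \left(-2 + 176 \cdot 784\right) = 17291 + \left(-2 + 137984\right) = 17291 + 137982 = 155273$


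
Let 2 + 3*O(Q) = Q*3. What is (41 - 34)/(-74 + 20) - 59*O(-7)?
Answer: 24419/54 ≈ 452.20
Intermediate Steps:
O(Q) = -⅔ + Q (O(Q) = -⅔ + (Q*3)/3 = -⅔ + (3*Q)/3 = -⅔ + Q)
(41 - 34)/(-74 + 20) - 59*O(-7) = (41 - 34)/(-74 + 20) - 59*(-⅔ - 7) = 7/(-54) - 59*(-23/3) = 7*(-1/54) + 1357/3 = -7/54 + 1357/3 = 24419/54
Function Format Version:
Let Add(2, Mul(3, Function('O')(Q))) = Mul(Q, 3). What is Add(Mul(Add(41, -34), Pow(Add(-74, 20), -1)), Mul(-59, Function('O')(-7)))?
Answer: Rational(24419, 54) ≈ 452.20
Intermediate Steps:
Function('O')(Q) = Add(Rational(-2, 3), Q) (Function('O')(Q) = Add(Rational(-2, 3), Mul(Rational(1, 3), Mul(Q, 3))) = Add(Rational(-2, 3), Mul(Rational(1, 3), Mul(3, Q))) = Add(Rational(-2, 3), Q))
Add(Mul(Add(41, -34), Pow(Add(-74, 20), -1)), Mul(-59, Function('O')(-7))) = Add(Mul(Add(41, -34), Pow(Add(-74, 20), -1)), Mul(-59, Add(Rational(-2, 3), -7))) = Add(Mul(7, Pow(-54, -1)), Mul(-59, Rational(-23, 3))) = Add(Mul(7, Rational(-1, 54)), Rational(1357, 3)) = Add(Rational(-7, 54), Rational(1357, 3)) = Rational(24419, 54)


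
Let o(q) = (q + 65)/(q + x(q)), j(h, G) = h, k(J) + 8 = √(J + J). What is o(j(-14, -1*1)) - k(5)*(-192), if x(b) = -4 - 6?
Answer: -12305/8 + 192*√10 ≈ -930.97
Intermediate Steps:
x(b) = -10
k(J) = -8 + √2*√J (k(J) = -8 + √(J + J) = -8 + √(2*J) = -8 + √2*√J)
o(q) = (65 + q)/(-10 + q) (o(q) = (q + 65)/(q - 10) = (65 + q)/(-10 + q))
o(j(-14, -1*1)) - k(5)*(-192) = (65 - 14)/(-10 - 14) - (-8 + √2*√5)*(-192) = 51/(-24) - (-8 + √10)*(-192) = -1/24*51 - (1536 - 192*√10) = -17/8 + (-1536 + 192*√10) = -12305/8 + 192*√10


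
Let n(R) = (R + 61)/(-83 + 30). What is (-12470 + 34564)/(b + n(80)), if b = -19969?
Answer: -585491/529249 ≈ -1.1063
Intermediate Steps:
n(R) = -61/53 - R/53 (n(R) = (61 + R)/(-53) = (61 + R)*(-1/53) = -61/53 - R/53)
(-12470 + 34564)/(b + n(80)) = (-12470 + 34564)/(-19969 + (-61/53 - 1/53*80)) = 22094/(-19969 + (-61/53 - 80/53)) = 22094/(-19969 - 141/53) = 22094/(-1058498/53) = 22094*(-53/1058498) = -585491/529249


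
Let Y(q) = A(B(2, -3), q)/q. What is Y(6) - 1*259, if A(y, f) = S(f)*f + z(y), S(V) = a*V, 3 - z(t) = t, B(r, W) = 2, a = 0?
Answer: -1553/6 ≈ -258.83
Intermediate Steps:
z(t) = 3 - t
S(V) = 0 (S(V) = 0*V = 0)
A(y, f) = 3 - y (A(y, f) = 0*f + (3 - y) = 0 + (3 - y) = 3 - y)
Y(q) = 1/q (Y(q) = (3 - 1*2)/q = (3 - 2)/q = 1/q)
Y(6) - 1*259 = 1/6 - 1*259 = ⅙ - 259 = -1553/6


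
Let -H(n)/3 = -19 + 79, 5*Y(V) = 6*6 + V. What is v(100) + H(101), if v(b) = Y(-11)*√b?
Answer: -130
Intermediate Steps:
Y(V) = 36/5 + V/5 (Y(V) = (6*6 + V)/5 = (36 + V)/5 = 36/5 + V/5)
H(n) = -180 (H(n) = -3*(-19 + 79) = -3*60 = -180)
v(b) = 5*√b (v(b) = (36/5 + (⅕)*(-11))*√b = (36/5 - 11/5)*√b = 5*√b)
v(100) + H(101) = 5*√100 - 180 = 5*10 - 180 = 50 - 180 = -130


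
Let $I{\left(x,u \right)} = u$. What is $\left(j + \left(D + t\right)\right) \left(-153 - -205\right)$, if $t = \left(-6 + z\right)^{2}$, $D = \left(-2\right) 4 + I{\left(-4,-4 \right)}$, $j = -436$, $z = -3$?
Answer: $-19084$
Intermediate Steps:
$D = -12$ ($D = \left(-2\right) 4 - 4 = -8 - 4 = -12$)
$t = 81$ ($t = \left(-6 - 3\right)^{2} = \left(-9\right)^{2} = 81$)
$\left(j + \left(D + t\right)\right) \left(-153 - -205\right) = \left(-436 + \left(-12 + 81\right)\right) \left(-153 - -205\right) = \left(-436 + 69\right) \left(-153 + 205\right) = \left(-367\right) 52 = -19084$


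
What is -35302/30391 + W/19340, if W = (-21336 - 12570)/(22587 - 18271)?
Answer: -1473869606063/1268390266520 ≈ -1.1620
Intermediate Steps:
W = -16953/2158 (W = -33906/4316 = -33906*1/4316 = -16953/2158 ≈ -7.8559)
-35302/30391 + W/19340 = -35302/30391 - 16953/2158/19340 = -35302*1/30391 - 16953/2158*1/19340 = -35302/30391 - 16953/41735720 = -1473869606063/1268390266520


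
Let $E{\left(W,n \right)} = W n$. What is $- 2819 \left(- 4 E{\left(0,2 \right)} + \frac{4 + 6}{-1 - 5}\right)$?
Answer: $\frac{14095}{3} \approx 4698.3$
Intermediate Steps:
$- 2819 \left(- 4 E{\left(0,2 \right)} + \frac{4 + 6}{-1 - 5}\right) = - 2819 \left(- 4 \cdot 0 \cdot 2 + \frac{4 + 6}{-1 - 5}\right) = - 2819 \left(\left(-4\right) 0 + \frac{10}{-6}\right) = - 2819 \left(0 + 10 \left(- \frac{1}{6}\right)\right) = - 2819 \left(0 - \frac{5}{3}\right) = \left(-2819\right) \left(- \frac{5}{3}\right) = \frac{14095}{3}$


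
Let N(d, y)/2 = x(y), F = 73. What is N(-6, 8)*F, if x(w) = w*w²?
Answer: 74752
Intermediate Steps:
x(w) = w³
N(d, y) = 2*y³
N(-6, 8)*F = (2*8³)*73 = (2*512)*73 = 1024*73 = 74752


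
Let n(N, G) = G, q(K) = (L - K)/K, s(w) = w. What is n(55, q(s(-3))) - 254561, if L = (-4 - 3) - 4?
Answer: -763675/3 ≈ -2.5456e+5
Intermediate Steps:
L = -11 (L = -7 - 4 = -11)
q(K) = (-11 - K)/K
n(55, q(s(-3))) - 254561 = (-11 - 1*(-3))/(-3) - 254561 = -(-11 + 3)/3 - 254561 = -⅓*(-8) - 254561 = 8/3 - 254561 = -763675/3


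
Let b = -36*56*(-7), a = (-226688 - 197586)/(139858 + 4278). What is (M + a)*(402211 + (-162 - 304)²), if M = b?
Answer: 629779475313793/72068 ≈ 8.7387e+9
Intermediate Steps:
a = -212137/72068 (a = -424274/144136 = -424274*1/144136 = -212137/72068 ≈ -2.9436)
b = 14112 (b = -2016*(-7) = 14112)
M = 14112
(M + a)*(402211 + (-162 - 304)²) = (14112 - 212137/72068)*(402211 + (-162 - 304)²) = 1016811479*(402211 + (-466)²)/72068 = 1016811479*(402211 + 217156)/72068 = (1016811479/72068)*619367 = 629779475313793/72068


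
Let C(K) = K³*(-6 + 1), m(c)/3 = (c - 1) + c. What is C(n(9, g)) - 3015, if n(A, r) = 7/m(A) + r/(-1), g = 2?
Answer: -395655890/132651 ≈ -2982.7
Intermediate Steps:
m(c) = -3 + 6*c (m(c) = 3*((c - 1) + c) = 3*((-1 + c) + c) = 3*(-1 + 2*c) = -3 + 6*c)
n(A, r) = -r + 7/(-3 + 6*A) (n(A, r) = 7/(-3 + 6*A) + r/(-1) = 7/(-3 + 6*A) + r*(-1) = 7/(-3 + 6*A) - r = -r + 7/(-3 + 6*A))
C(K) = -5*K³ (C(K) = K³*(-5) = -5*K³)
C(n(9, g)) - 3015 = -5*(-1*2 + 7/(-3 + 6*9))³ - 3015 = -5*(-2 + 7/(-3 + 54))³ - 3015 = -5*(-2 + 7/51)³ - 3015 = -5*(-95/51)³ - 3015 = -5*(-857375/132651) - 3015 = 4286875/132651 - 3015 = -395655890/132651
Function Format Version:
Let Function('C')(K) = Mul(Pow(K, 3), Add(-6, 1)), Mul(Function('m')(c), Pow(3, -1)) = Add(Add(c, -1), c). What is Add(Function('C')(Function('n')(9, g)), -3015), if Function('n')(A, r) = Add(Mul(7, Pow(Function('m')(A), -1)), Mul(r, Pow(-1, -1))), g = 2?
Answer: Rational(-395655890, 132651) ≈ -2982.7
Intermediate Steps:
Function('m')(c) = Add(-3, Mul(6, c)) (Function('m')(c) = Mul(3, Add(Add(c, -1), c)) = Mul(3, Add(Add(-1, c), c)) = Mul(3, Add(-1, Mul(2, c))) = Add(-3, Mul(6, c)))
Function('n')(A, r) = Add(Mul(-1, r), Mul(7, Pow(Add(-3, Mul(6, A)), -1))) (Function('n')(A, r) = Add(Mul(7, Pow(Add(-3, Mul(6, A)), -1)), Mul(r, Pow(-1, -1))) = Add(Mul(7, Pow(Add(-3, Mul(6, A)), -1)), Mul(r, -1)) = Add(Mul(7, Pow(Add(-3, Mul(6, A)), -1)), Mul(-1, r)) = Add(Mul(-1, r), Mul(7, Pow(Add(-3, Mul(6, A)), -1))))
Function('C')(K) = Mul(-5, Pow(K, 3)) (Function('C')(K) = Mul(Pow(K, 3), -5) = Mul(-5, Pow(K, 3)))
Add(Function('C')(Function('n')(9, g)), -3015) = Add(Mul(-5, Pow(Add(Mul(-1, 2), Mul(7, Pow(Add(-3, Mul(6, 9)), -1))), 3)), -3015) = Add(Mul(-5, Pow(Add(-2, Mul(7, Pow(Add(-3, 54), -1))), 3)), -3015) = Add(Mul(-5, Pow(Add(-2, Mul(7, Pow(51, -1))), 3)), -3015) = Add(Mul(-5, Pow(Add(-2, Mul(7, Rational(1, 51))), 3)), -3015) = Add(Mul(-5, Pow(Add(-2, Rational(7, 51)), 3)), -3015) = Add(Mul(-5, Pow(Rational(-95, 51), 3)), -3015) = Add(Mul(-5, Rational(-857375, 132651)), -3015) = Add(Rational(4286875, 132651), -3015) = Rational(-395655890, 132651)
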